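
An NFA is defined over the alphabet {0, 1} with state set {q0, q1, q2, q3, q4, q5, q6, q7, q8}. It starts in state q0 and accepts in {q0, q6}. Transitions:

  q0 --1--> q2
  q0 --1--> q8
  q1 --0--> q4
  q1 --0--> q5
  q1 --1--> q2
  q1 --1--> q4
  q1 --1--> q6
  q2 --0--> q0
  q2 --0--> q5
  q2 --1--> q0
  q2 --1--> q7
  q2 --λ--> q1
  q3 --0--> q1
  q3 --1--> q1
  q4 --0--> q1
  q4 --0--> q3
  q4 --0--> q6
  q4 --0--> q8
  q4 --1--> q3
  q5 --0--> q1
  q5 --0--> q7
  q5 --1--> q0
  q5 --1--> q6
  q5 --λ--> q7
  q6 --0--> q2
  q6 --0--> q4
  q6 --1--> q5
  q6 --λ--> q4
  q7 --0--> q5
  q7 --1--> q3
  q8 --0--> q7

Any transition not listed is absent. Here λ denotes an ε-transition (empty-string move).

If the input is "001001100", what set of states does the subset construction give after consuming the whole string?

∅

Start in {q0}.
Read '0': q0→∅; now ∅.
The set is empty and remains empty for the remaining 8 symbols.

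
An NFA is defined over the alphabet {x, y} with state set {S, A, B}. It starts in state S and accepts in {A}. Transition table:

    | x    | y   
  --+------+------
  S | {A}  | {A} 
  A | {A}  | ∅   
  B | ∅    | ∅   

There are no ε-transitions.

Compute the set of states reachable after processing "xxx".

{A}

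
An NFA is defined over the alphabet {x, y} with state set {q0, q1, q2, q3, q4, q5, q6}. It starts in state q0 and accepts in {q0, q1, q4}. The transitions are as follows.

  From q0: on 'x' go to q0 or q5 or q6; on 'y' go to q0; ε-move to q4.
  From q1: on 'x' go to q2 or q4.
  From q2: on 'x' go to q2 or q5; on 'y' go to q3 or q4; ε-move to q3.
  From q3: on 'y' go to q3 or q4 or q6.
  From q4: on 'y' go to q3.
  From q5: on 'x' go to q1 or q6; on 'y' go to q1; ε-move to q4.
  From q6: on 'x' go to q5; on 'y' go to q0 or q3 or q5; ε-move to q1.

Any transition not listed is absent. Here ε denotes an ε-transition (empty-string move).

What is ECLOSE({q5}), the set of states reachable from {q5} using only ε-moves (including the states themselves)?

{q4, q5}

Begin with {q5}.
ε-move q5 → q4; add q4.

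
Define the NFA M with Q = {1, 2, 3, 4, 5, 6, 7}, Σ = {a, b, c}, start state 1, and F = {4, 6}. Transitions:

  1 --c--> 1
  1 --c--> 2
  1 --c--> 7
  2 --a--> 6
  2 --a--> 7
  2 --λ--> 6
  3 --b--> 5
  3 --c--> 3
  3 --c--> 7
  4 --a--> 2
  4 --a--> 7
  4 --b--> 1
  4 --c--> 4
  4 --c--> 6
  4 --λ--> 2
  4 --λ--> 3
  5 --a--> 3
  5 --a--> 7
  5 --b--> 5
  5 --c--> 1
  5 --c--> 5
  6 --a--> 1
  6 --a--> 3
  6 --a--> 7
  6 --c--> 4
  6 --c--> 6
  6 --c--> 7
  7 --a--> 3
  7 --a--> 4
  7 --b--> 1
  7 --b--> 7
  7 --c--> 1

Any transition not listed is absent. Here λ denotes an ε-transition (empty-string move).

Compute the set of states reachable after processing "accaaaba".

∅

Start in {1}.
Read 'a': 1→∅; now ∅.
The set is empty and remains empty for the remaining 7 symbols.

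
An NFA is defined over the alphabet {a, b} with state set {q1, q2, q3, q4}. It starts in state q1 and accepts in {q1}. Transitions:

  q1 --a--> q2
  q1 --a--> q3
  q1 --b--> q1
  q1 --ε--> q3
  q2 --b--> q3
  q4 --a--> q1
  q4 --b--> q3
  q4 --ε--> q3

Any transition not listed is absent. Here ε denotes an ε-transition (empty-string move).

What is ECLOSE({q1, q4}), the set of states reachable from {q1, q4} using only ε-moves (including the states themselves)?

Begin with {q1, q4}.
ε-move q4 → q3; add q3.

{q1, q3, q4}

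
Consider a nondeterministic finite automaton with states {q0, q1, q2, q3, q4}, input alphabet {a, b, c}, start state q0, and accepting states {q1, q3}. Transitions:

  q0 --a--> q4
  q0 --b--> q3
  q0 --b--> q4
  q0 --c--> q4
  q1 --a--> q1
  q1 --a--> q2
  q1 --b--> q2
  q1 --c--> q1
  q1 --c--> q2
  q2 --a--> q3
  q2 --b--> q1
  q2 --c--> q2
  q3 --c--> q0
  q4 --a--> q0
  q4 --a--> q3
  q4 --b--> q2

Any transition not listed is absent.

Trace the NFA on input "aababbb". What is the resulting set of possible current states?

{q1}

Start in {q0}.
Read 'a': {q0} → {q4}.
Read 'a': {q4} → {q0, q3}.
Read 'b': {q0, q3} → {q3, q4}.
Read 'a': {q3, q4} → {q0, q3}.
Read 'b': {q0, q3} → {q3, q4}.
Read 'b': {q3, q4} → {q2}.
Read 'b': {q2} → {q1}.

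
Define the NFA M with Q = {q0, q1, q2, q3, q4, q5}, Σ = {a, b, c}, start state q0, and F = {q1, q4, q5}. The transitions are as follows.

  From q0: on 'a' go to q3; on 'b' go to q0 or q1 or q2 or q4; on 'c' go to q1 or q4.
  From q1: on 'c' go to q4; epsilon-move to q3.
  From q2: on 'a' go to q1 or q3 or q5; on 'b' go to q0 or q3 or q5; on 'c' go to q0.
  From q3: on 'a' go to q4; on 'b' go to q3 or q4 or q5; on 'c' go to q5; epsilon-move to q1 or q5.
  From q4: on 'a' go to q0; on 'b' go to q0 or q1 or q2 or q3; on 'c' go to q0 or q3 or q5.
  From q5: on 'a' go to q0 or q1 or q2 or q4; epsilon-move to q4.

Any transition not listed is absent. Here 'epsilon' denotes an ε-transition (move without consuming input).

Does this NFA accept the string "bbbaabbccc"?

Yes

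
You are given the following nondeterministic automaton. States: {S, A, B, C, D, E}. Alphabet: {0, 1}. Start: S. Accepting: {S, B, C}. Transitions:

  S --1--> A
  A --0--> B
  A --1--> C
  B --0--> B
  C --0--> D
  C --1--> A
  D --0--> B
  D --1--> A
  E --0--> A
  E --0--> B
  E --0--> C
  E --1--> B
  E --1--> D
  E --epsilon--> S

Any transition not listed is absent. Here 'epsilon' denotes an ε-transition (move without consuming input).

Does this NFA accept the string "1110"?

Start in {S}.
Read '1': {S} → {A}.
Read '1': {A} → {C}.
Read '1': {C} → {A}.
Read '0': {A} → {B}.
The final set {B} contains the accepting state B.

Yes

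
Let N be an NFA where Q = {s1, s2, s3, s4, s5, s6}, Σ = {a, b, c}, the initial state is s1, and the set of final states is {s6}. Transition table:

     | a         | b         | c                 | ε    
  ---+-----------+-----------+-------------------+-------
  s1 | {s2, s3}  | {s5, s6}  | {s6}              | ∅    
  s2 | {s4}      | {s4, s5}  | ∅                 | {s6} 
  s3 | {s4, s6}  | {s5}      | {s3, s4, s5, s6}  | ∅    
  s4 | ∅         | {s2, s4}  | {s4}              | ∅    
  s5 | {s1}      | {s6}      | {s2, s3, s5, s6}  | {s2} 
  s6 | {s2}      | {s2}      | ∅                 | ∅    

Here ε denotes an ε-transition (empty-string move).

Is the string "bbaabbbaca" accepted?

Start in {s1}.
Read 'b': {s1} → {s2, s5, s6}.
Read 'b': {s2, s5, s6} → {s2, s4, s5, s6}.
Read 'a': {s2, s4, s5, s6} → {s1, s2, s4, s6}.
Read 'a': {s1, s2, s4, s6} → {s2, s3, s4, s6}.
Read 'b': {s2, s3, s4, s6} → {s2, s4, s5, s6}.
Read 'b': {s2, s4, s5, s6} → {s2, s4, s5, s6}.
Read 'b': {s2, s4, s5, s6} → {s2, s4, s5, s6}.
Read 'a': {s2, s4, s5, s6} → {s1, s2, s4, s6}.
Read 'c': {s1, s2, s4, s6} → {s4, s6}.
Read 'a': {s4, s6} → {s2, s6}.
The final set {s2, s6} contains the accepting state s6.

Yes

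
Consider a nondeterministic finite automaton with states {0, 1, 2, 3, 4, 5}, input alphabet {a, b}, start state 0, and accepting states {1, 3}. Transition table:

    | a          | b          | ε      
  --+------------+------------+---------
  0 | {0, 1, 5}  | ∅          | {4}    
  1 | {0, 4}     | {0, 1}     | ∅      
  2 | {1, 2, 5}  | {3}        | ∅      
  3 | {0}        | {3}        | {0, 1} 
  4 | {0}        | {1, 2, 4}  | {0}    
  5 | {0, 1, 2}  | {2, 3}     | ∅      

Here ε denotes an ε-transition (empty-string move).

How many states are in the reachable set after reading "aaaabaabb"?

5

Start: ε-closure({0}) = {0, 4}.
Read 'a': 0→{0, 1, 5}, 4→{0}; union {0, 1, 5}; ε-closure = {0, 1, 4, 5}.
Read 'a': 0→{0, 1, 5}, 1→{0, 4}, 4→{0}, 5→{0, 1, 2}; now {0, 1, 2, 4, 5}.
Read 'a': 0→{0, 1, 5}, 1→{0, 4}, 2→{1, 2, 5}, 4→{0}, 5→{0, 1, 2}; now {0, 1, 2, 4, 5}.
Read 'a': 0→{0, 1, 5}, 1→{0, 4}, 2→{1, 2, 5}, 4→{0}, 5→{0, 1, 2}; now {0, 1, 2, 4, 5}.
Read 'b': 0→∅, 1→{0, 1}, 2→{3}, 4→{1, 2, 4}, 5→{2, 3}; now {0, 1, 2, 3, 4}.
Read 'a': 0→{0, 1, 5}, 1→{0, 4}, 2→{1, 2, 5}, 3→{0}, 4→{0}; now {0, 1, 2, 4, 5}.
Read 'a': 0→{0, 1, 5}, 1→{0, 4}, 2→{1, 2, 5}, 4→{0}, 5→{0, 1, 2}; now {0, 1, 2, 4, 5}.
Read 'b': 0→∅, 1→{0, 1}, 2→{3}, 4→{1, 2, 4}, 5→{2, 3}; now {0, 1, 2, 3, 4}.
Read 'b': 0→∅, 1→{0, 1}, 2→{3}, 3→{3}, 4→{1, 2, 4}; now {0, 1, 2, 3, 4}.
That set has 5 states.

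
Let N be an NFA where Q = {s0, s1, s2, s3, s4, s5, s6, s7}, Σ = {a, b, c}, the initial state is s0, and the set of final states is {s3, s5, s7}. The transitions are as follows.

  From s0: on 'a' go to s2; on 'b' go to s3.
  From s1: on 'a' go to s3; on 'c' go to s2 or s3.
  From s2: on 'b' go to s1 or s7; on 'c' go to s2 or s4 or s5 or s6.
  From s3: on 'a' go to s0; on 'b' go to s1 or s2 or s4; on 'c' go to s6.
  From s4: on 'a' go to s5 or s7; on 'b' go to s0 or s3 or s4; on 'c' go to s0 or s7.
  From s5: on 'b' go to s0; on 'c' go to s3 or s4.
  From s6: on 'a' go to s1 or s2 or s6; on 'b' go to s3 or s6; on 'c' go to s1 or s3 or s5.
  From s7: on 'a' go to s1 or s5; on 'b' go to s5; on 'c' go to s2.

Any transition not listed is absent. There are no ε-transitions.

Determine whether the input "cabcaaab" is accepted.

No

Start in {s0}.
Read 'c': {s0} → ∅.
The set is empty and remains empty for the remaining 7 symbols.
The final set ∅ contains no accepting state.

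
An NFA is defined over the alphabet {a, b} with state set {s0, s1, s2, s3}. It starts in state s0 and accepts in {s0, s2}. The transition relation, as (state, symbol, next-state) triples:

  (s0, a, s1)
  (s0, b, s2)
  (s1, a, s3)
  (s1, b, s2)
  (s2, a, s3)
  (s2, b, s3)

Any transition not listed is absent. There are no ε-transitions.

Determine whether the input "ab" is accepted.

Yes

Start in {s0}.
Read 'a': s0→{s1}; now {s1}.
Read 'b': s1→{s2}; now {s2}.
The final set {s2} contains the accepting state s2.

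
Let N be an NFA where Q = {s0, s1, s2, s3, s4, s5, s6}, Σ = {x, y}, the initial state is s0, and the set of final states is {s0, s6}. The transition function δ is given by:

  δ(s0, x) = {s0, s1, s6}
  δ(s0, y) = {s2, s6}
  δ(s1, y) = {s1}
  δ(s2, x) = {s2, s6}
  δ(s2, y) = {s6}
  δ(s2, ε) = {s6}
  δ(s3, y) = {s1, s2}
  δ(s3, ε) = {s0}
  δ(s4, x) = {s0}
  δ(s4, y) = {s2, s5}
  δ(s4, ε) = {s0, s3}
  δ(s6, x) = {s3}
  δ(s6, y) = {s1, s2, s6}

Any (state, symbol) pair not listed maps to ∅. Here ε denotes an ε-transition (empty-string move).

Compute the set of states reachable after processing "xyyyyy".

{s1, s2, s6}

Start in {s0}.
Read 'x': {s0} → {s0, s1, s6}.
Read 'y': {s0, s1, s6} → {s1, s2, s6}.
Read 'y': {s1, s2, s6} → {s1, s2, s6}.
Read 'y': {s1, s2, s6} → {s1, s2, s6}.
Read 'y': {s1, s2, s6} → {s1, s2, s6}.
Read 'y': {s1, s2, s6} → {s1, s2, s6}.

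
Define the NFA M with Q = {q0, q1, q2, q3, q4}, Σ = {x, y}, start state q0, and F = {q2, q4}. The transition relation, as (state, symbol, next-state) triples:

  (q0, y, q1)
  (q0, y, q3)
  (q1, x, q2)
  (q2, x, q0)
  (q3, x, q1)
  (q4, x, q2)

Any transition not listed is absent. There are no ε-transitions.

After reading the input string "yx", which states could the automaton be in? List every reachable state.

{q1, q2}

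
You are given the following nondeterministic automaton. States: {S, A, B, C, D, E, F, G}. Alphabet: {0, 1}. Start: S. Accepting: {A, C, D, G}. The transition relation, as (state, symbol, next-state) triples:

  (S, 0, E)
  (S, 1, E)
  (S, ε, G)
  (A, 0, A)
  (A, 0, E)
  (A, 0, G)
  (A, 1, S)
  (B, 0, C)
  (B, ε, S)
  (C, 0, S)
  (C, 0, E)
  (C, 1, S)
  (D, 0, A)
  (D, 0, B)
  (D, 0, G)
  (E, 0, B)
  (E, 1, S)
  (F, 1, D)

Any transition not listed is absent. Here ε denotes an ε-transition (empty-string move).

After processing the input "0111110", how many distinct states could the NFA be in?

1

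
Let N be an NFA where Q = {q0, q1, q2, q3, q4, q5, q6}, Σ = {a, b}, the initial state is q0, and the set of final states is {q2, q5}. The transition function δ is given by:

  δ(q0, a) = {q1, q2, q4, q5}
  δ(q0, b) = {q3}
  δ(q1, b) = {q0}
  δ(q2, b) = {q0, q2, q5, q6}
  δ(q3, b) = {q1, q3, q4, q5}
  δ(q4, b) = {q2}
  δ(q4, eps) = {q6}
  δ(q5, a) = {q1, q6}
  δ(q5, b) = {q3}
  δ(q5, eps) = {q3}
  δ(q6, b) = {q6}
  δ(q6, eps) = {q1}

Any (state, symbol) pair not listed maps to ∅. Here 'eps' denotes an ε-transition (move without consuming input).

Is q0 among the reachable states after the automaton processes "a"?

Start in {q0}.
Read 'a': q0→{q1, q2, q4, q5}; union {q1, q2, q4, q5}; ε-closure = {q1, q2, q3, q4, q5, q6}.
State q0 is not in {q1, q2, q3, q4, q5, q6}.

No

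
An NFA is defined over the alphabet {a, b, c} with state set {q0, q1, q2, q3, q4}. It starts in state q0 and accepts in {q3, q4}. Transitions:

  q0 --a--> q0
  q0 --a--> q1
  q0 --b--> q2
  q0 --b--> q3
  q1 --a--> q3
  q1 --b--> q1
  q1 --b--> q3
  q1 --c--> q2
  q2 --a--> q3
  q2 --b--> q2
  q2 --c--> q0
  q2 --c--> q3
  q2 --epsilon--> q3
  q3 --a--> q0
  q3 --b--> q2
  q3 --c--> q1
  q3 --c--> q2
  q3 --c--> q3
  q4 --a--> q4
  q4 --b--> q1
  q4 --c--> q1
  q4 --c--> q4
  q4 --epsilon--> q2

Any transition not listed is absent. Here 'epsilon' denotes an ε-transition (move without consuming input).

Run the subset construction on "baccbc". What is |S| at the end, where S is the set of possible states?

Start in {q0}.
Read 'b': q0→{q2, q3}; now {q2, q3}.
Read 'a': q2→{q3}, q3→{q0}; now {q0, q3}.
Read 'c': q0→∅, q3→{q1, q2, q3}; now {q1, q2, q3}.
Read 'c': q1→{q2}, q2→{q0, q3}, q3→{q1, q2, q3}; now {q0, q1, q2, q3}.
Read 'b': q0→{q2, q3}, q1→{q1, q3}, q2→{q2}, q3→{q2}; now {q1, q2, q3}.
Read 'c': q1→{q2}, q2→{q0, q3}, q3→{q1, q2, q3}; now {q0, q1, q2, q3}.
That set has 4 states.

4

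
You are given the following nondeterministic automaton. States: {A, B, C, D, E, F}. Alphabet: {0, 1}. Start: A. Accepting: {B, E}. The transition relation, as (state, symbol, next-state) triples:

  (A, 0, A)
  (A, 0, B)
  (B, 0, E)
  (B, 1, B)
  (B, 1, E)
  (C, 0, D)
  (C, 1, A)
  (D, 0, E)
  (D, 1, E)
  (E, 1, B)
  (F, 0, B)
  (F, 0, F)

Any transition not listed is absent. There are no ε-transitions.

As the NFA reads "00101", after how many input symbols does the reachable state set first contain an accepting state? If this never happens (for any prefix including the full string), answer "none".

1

Start in {A}.
Read '0': A→{A, B}; now {A, B}.
None of the earlier sets intersect F, but {A, B} does.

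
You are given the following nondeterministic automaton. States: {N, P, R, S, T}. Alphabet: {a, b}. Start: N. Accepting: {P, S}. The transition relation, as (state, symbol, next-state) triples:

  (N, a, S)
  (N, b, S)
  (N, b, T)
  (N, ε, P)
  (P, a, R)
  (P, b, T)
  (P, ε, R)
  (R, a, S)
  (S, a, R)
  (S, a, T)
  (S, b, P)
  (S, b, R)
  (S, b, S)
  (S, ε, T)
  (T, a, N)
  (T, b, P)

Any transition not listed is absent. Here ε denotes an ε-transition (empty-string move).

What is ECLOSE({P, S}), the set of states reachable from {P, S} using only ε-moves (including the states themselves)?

{P, R, S, T}

Begin with {P, S}.
ε-move P → R; add R.
ε-move S → T; add T.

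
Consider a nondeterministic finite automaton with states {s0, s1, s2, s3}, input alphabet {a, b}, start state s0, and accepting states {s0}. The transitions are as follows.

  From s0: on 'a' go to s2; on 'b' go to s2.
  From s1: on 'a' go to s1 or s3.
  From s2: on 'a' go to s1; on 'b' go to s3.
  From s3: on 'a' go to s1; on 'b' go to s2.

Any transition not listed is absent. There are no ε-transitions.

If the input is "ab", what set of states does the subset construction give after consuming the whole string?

Start in {s0}.
Read 'a': {s0} → {s2}.
Read 'b': {s2} → {s3}.

{s3}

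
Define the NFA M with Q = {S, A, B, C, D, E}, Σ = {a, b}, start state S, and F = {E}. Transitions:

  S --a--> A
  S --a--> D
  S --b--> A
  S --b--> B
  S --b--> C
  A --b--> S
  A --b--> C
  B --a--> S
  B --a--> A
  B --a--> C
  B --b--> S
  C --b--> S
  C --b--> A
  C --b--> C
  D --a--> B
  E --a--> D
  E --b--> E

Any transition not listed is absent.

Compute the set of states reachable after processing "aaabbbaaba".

{A, D}

Start in {S}.
Read 'a': {S} → {A, D}.
Read 'a': {A, D} → {B}.
Read 'a': {B} → {S, A, C}.
Read 'b': {S, A, C} → {S, A, B, C}.
Read 'b': {S, A, B, C} → {S, A, B, C}.
Read 'b': {S, A, B, C} → {S, A, B, C}.
Read 'a': {S, A, B, C} → {S, A, C, D}.
Read 'a': {S, A, C, D} → {A, B, D}.
Read 'b': {A, B, D} → {S, C}.
Read 'a': {S, C} → {A, D}.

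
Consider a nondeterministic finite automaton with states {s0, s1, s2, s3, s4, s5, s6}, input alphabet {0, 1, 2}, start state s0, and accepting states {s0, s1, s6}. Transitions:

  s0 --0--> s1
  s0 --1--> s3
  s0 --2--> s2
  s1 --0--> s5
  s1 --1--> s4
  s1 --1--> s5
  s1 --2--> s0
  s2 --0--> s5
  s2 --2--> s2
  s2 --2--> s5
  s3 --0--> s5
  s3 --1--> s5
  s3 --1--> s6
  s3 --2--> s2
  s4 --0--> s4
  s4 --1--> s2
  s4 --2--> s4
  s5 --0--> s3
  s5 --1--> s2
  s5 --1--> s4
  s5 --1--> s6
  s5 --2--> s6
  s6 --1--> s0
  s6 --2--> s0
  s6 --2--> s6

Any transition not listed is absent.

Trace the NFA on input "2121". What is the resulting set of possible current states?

∅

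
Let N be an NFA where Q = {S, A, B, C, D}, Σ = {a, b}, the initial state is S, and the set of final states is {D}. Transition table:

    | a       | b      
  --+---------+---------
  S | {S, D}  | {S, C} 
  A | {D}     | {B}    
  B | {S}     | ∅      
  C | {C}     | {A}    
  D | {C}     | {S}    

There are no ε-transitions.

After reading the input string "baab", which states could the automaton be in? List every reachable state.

{S, A, C}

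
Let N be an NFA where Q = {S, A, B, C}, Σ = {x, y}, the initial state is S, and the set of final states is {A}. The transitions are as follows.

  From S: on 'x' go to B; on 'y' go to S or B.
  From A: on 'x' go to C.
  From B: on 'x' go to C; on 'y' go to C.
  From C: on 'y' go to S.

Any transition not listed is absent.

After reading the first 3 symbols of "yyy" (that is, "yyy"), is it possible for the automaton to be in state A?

No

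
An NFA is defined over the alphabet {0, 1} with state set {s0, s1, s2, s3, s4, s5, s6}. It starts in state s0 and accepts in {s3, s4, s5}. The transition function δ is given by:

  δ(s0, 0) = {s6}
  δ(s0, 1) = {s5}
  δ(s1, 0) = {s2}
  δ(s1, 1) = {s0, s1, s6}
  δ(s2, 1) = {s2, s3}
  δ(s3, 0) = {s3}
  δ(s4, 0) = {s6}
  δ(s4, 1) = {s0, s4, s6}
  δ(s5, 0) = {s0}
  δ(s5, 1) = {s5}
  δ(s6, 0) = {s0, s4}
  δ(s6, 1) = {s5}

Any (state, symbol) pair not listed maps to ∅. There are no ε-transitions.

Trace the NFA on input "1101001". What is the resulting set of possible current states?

{s5}

Start in {s0}.
Read '1': {s0} → {s5}.
Read '1': {s5} → {s5}.
Read '0': {s5} → {s0}.
Read '1': {s0} → {s5}.
Read '0': {s5} → {s0}.
Read '0': {s0} → {s6}.
Read '1': {s6} → {s5}.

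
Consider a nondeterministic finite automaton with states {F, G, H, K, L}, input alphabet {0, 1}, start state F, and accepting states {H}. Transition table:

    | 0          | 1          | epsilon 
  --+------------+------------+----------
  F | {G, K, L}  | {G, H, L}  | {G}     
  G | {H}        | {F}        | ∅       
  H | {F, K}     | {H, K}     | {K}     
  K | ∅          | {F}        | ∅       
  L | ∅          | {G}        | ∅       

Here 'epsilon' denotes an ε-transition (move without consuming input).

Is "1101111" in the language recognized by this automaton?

Start: ε-closure({F}) = {F, G}.
Read '1': {F, G} → {F, G, H, K, L}.
Read '1': {F, G, H, K, L} → {F, G, H, K, L}.
Read '0': {F, G, H, K, L} → {F, G, H, K, L}.
Read '1': {F, G, H, K, L} → {F, G, H, K, L}.
Read '1': {F, G, H, K, L} → {F, G, H, K, L}.
Read '1': {F, G, H, K, L} → {F, G, H, K, L}.
Read '1': {F, G, H, K, L} → {F, G, H, K, L}.
The final set {F, G, H, K, L} contains the accepting state H.

Yes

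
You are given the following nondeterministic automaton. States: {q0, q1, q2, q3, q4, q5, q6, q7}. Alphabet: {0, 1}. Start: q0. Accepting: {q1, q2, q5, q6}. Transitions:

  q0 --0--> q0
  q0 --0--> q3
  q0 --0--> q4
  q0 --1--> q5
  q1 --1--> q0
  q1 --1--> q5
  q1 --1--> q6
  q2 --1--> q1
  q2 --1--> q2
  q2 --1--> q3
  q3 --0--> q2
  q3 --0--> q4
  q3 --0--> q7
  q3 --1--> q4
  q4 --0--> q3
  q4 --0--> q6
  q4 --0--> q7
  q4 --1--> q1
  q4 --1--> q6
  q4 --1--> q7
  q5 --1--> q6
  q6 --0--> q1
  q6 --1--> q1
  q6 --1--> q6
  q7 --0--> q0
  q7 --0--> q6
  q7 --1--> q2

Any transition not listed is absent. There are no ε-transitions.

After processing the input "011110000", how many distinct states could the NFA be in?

Start in {q0}.
Read '0': q0→{q0, q3, q4}; now {q0, q3, q4}.
Read '1': q0→{q5}, q3→{q4}, q4→{q1, q6, q7}; now {q1, q4, q5, q6, q7}.
Read '1': q1→{q0, q5, q6}, q4→{q1, q6, q7}, q5→{q6}, q6→{q1, q6}, q7→{q2}; now {q0, q1, q2, q5, q6, q7}.
Read '1': q0→{q5}, q1→{q0, q5, q6}, q2→{q1, q2, q3}, q5→{q6}, q6→{q1, q6}, q7→{q2}; now {q0, q1, q2, q3, q5, q6}.
Read '1': q0→{q5}, q1→{q0, q5, q6}, q2→{q1, q2, q3}, q3→{q4}, q5→{q6}, q6→{q1, q6}; now {q0, q1, q2, q3, q4, q5, q6}.
Read '0': q0→{q0, q3, q4}, q1→∅, q2→∅, q3→{q2, q4, q7}, q4→{q3, q6, q7}, q5→∅, q6→{q1}; now {q0, q1, q2, q3, q4, q6, q7}.
Read '0': q0→{q0, q3, q4}, q1→∅, q2→∅, q3→{q2, q4, q7}, q4→{q3, q6, q7}, q6→{q1}, q7→{q0, q6}; now {q0, q1, q2, q3, q4, q6, q7}.
Read '0': q0→{q0, q3, q4}, q1→∅, q2→∅, q3→{q2, q4, q7}, q4→{q3, q6, q7}, q6→{q1}, q7→{q0, q6}; now {q0, q1, q2, q3, q4, q6, q7}.
Read '0': q0→{q0, q3, q4}, q1→∅, q2→∅, q3→{q2, q4, q7}, q4→{q3, q6, q7}, q6→{q1}, q7→{q0, q6}; now {q0, q1, q2, q3, q4, q6, q7}.
That set has 7 states.

7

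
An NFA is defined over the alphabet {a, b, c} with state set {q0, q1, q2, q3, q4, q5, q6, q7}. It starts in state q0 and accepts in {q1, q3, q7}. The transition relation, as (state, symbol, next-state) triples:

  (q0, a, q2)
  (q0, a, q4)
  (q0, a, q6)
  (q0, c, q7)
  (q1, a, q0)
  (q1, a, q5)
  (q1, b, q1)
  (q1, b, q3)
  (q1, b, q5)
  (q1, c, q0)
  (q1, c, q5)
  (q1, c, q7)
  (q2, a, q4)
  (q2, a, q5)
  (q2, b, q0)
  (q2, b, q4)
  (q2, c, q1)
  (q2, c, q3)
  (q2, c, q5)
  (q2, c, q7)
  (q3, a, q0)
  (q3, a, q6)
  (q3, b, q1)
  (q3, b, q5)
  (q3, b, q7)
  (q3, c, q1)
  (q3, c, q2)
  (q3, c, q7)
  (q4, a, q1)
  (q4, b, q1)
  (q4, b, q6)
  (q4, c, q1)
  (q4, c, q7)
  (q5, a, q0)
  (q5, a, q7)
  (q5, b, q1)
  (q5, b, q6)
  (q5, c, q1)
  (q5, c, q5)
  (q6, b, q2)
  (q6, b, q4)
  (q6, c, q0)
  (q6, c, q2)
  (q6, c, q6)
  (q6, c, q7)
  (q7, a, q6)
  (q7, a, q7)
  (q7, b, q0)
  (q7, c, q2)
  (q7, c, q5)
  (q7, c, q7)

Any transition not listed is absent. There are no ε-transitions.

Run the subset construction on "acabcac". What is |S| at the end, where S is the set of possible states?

7

Start in {q0}.
Read 'a': q0→{q2, q4, q6}; now {q2, q4, q6}.
Read 'c': q2→{q1, q3, q5, q7}, q4→{q1, q7}, q6→{q0, q2, q6, q7}; now {q0, q1, q2, q3, q5, q6, q7}.
Read 'a': q0→{q2, q4, q6}, q1→{q0, q5}, q2→{q4, q5}, q3→{q0, q6}, q5→{q0, q7}, q6→∅, q7→{q6, q7}; now {q0, q2, q4, q5, q6, q7}.
Read 'b': q0→∅, q2→{q0, q4}, q4→{q1, q6}, q5→{q1, q6}, q6→{q2, q4}, q7→{q0}; now {q0, q1, q2, q4, q6}.
Read 'c': q0→{q7}, q1→{q0, q5, q7}, q2→{q1, q3, q5, q7}, q4→{q1, q7}, q6→{q0, q2, q6, q7}; now {q0, q1, q2, q3, q5, q6, q7}.
Read 'a': q0→{q2, q4, q6}, q1→{q0, q5}, q2→{q4, q5}, q3→{q0, q6}, q5→{q0, q7}, q6→∅, q7→{q6, q7}; now {q0, q2, q4, q5, q6, q7}.
Read 'c': q0→{q7}, q2→{q1, q3, q5, q7}, q4→{q1, q7}, q5→{q1, q5}, q6→{q0, q2, q6, q7}, q7→{q2, q5, q7}; now {q0, q1, q2, q3, q5, q6, q7}.
That set has 7 states.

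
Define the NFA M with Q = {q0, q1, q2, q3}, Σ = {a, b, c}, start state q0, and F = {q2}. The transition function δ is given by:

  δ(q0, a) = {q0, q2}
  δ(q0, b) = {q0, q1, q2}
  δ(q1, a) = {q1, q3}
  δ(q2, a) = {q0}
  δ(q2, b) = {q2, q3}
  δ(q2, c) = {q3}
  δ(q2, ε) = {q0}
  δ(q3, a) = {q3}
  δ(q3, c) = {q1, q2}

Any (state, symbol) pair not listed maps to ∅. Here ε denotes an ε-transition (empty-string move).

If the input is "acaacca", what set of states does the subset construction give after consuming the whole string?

{q3}

Start in {q0}.
Read 'a': q0→{q0, q2}; now {q0, q2}.
Read 'c': q0→∅, q2→{q3}; now {q3}.
Read 'a': q3→{q3}; now {q3}.
Read 'a': q3→{q3}; now {q3}.
Read 'c': q3→{q1, q2}; union {q1, q2}; ε-closure = {q0, q1, q2}.
Read 'c': q0→∅, q1→∅, q2→{q3}; now {q3}.
Read 'a': q3→{q3}; now {q3}.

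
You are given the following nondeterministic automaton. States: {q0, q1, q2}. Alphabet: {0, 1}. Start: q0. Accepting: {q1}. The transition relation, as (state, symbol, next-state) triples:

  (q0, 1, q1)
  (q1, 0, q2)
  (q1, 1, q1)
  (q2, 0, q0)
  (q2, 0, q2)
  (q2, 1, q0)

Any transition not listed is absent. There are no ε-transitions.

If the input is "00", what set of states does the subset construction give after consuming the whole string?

Start in {q0}.
Read '0': q0→∅; now ∅.
The set is empty and remains empty for the remaining 1 symbol.

∅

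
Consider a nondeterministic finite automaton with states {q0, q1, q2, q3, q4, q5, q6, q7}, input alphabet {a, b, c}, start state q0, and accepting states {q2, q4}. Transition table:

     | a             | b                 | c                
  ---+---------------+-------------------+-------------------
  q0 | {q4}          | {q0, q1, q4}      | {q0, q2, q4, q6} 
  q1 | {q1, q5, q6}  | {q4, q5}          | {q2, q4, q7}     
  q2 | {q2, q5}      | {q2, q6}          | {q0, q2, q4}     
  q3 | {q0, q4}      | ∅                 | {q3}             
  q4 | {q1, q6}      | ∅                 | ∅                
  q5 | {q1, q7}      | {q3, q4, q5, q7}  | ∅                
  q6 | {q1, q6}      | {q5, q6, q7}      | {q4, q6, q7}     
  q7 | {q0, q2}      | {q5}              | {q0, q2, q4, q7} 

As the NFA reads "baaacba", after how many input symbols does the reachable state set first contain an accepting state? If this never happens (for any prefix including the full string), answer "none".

1

Start in {q0}.
Read 'b': q0→{q0, q1, q4}; now {q0, q1, q4}.
None of the earlier sets intersect F, but {q0, q1, q4} does.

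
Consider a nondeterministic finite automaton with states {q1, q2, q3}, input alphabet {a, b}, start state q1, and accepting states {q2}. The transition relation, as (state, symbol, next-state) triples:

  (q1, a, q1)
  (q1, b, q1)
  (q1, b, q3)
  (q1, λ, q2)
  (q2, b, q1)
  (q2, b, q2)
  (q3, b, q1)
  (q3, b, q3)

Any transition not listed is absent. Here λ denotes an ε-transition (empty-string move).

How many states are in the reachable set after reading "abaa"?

Start: ε-closure({q1}) = {q1, q2}.
Read 'a': q1→{q1}, q2→∅; union {q1}; ε-closure = {q1, q2}.
Read 'b': q1→{q1, q3}, q2→{q1, q2}; now {q1, q2, q3}.
Read 'a': q1→{q1}, q2→∅, q3→∅; union {q1}; ε-closure = {q1, q2}.
Read 'a': q1→{q1}, q2→∅; union {q1}; ε-closure = {q1, q2}.
That set has 2 states.

2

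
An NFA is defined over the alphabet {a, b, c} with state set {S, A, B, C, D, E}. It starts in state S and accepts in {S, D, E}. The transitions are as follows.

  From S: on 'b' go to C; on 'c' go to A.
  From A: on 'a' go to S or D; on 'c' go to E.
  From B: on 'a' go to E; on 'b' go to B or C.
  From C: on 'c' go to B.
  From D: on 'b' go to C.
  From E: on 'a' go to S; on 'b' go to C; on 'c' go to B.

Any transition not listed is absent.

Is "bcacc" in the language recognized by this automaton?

No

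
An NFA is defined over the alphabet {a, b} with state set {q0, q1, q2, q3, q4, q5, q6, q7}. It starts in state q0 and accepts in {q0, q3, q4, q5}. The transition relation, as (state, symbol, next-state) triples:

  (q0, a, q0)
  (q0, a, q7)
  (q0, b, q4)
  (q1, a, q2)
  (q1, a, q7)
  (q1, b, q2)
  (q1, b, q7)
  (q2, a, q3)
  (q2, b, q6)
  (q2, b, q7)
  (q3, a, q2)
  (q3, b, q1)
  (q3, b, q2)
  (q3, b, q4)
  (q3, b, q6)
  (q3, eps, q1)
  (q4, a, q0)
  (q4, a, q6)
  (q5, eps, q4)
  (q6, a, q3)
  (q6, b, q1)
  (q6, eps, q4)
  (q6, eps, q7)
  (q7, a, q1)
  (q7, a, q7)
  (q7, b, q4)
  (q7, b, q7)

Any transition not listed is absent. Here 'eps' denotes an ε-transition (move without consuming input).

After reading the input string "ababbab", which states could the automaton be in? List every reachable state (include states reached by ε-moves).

{q1, q2, q4, q6, q7}

Start in {q0}.
Read 'a': {q0} → {q0, q7}.
Read 'b': {q0, q7} → {q4, q7}.
Read 'a': {q4, q7} → {q0, q1, q4, q6, q7}.
Read 'b': {q0, q1, q4, q6, q7} → {q1, q2, q4, q7}.
Read 'b': {q1, q2, q4, q7} → {q2, q4, q6, q7}.
Read 'a': {q2, q4, q6, q7} → {q0, q1, q3, q4, q6, q7}.
Read 'b': {q0, q1, q3, q4, q6, q7} → {q1, q2, q4, q6, q7}.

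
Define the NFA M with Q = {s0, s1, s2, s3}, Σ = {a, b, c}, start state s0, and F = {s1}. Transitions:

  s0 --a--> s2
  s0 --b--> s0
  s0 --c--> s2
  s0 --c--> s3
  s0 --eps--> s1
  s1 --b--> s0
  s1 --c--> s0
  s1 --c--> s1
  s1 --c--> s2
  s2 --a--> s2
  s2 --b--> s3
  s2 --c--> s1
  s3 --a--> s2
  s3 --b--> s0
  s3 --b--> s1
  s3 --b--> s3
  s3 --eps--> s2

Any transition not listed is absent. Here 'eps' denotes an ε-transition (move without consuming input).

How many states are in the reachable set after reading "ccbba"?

Start: ε-closure({s0}) = {s0, s1}.
Read 'c': {s0, s1} → {s0, s1, s2, s3}.
Read 'c': {s0, s1, s2, s3} → {s0, s1, s2, s3}.
Read 'b': {s0, s1, s2, s3} → {s0, s1, s2, s3}.
Read 'b': {s0, s1, s2, s3} → {s0, s1, s2, s3}.
Read 'a': {s0, s1, s2, s3} → {s2}.
That set has 1 state.

1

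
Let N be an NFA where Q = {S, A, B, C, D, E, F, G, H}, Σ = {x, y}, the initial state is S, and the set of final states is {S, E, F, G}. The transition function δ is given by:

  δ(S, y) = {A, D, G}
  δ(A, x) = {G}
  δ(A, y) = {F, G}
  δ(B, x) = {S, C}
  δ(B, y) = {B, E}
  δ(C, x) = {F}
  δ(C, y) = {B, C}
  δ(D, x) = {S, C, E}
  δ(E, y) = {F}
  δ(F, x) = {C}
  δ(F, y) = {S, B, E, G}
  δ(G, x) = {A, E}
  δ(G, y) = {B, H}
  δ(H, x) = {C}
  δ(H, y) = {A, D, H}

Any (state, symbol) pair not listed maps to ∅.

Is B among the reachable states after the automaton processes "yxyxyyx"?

No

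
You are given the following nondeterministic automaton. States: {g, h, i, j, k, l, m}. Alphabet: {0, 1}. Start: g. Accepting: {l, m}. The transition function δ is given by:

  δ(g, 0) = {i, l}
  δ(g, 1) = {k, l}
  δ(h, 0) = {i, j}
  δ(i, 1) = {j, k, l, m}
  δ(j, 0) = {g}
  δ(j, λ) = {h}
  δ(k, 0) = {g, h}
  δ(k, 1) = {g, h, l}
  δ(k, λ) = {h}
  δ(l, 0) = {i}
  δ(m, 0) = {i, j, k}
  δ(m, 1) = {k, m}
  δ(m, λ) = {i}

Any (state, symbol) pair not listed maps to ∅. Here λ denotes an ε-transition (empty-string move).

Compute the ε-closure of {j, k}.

{h, j, k}

Begin with {j, k}.
ε-move k → h; add h.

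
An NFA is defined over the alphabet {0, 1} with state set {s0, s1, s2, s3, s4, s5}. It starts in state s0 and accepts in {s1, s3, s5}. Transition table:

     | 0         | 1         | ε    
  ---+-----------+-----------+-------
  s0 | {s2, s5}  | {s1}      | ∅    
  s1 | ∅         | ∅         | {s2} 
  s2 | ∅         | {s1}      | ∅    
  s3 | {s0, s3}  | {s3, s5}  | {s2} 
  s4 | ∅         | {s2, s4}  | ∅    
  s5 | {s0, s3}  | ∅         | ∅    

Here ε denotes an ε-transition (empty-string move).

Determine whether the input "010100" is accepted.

Start in {s0}.
Read '0': s0→{s2, s5}; now {s2, s5}.
Read '1': s2→{s1}, s5→∅; union {s1}; ε-closure = {s1, s2}.
Read '0': s1→∅, s2→∅; now ∅.
The set is empty and remains empty for the remaining 3 symbols.
The final set ∅ contains no accepting state.

No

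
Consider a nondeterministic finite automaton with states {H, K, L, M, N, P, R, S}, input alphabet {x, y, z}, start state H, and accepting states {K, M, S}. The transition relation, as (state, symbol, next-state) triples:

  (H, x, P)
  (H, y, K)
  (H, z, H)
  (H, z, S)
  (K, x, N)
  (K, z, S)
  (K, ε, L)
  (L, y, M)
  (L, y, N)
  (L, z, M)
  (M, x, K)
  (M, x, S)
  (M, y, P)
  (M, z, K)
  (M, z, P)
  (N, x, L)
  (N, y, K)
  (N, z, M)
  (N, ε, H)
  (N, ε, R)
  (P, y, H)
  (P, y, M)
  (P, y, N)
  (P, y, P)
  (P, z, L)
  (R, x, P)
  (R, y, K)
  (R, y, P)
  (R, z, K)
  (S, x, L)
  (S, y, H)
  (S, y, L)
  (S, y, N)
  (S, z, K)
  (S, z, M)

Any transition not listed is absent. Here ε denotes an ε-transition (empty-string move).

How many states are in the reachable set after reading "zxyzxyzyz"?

6

Start in {H}.
Read 'z': {H} → {H, S}.
Read 'x': {H, S} → {L, P}.
Read 'y': {L, P} → {H, M, N, P, R}.
Read 'z': {H, M, N, P, R} → {H, K, L, M, P, S}.
Read 'x': {H, K, L, M, P, S} → {H, K, L, N, P, R, S}.
Read 'y': {H, K, L, N, P, R, S} → {H, K, L, M, N, P, R}.
Read 'z': {H, K, L, M, N, P, R} → {H, K, L, M, P, S}.
Read 'y': {H, K, L, M, P, S} → {H, K, L, M, N, P, R}.
Read 'z': {H, K, L, M, N, P, R} → {H, K, L, M, P, S}.
That set has 6 states.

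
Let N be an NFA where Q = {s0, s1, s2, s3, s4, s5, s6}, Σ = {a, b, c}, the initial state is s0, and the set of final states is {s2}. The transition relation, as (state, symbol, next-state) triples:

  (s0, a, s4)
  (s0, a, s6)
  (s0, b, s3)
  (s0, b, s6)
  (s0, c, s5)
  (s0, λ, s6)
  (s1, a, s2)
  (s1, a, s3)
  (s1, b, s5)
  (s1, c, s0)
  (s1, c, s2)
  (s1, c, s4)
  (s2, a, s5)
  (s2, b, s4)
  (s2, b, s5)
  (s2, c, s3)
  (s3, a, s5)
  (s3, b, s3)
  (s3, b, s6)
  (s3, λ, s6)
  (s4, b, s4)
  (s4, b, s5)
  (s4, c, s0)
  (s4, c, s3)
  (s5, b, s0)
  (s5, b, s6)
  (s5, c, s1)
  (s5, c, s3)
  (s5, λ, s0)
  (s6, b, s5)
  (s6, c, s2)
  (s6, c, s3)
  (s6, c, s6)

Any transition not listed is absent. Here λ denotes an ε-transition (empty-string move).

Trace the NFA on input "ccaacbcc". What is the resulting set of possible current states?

{s0, s1, s2, s3, s4, s5, s6}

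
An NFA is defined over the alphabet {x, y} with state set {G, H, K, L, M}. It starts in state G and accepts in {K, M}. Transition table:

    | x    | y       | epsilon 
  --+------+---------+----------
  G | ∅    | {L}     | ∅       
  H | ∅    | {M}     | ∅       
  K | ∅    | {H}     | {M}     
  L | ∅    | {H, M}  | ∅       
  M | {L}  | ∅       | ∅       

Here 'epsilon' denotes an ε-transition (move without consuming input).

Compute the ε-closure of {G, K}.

Begin with {G, K}.
ε-move K → M; add M.

{G, K, M}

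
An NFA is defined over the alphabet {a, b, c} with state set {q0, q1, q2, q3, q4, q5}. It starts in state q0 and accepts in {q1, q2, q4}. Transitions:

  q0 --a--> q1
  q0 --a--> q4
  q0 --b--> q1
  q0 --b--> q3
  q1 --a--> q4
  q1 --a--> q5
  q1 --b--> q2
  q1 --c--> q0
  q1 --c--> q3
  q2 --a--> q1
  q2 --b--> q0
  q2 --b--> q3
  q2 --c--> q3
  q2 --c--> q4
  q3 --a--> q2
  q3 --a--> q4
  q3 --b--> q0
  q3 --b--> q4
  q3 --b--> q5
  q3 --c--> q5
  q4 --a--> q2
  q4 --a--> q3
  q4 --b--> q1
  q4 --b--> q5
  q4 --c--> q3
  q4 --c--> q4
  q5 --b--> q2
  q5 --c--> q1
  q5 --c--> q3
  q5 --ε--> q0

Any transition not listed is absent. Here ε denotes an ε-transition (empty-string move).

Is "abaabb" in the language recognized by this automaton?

Yes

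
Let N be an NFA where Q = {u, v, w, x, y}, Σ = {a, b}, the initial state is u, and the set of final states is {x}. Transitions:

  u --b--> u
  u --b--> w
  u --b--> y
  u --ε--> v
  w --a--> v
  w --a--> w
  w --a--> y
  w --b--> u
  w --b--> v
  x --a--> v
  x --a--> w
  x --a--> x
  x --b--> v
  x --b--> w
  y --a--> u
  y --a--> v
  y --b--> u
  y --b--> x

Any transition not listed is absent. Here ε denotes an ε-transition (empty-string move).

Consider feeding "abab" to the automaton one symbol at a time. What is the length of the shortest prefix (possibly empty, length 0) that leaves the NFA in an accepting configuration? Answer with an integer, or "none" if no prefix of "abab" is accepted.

Start: ε-closure({u}) = {u, v}.
Read 'a': {u, v} → ∅.
The set is empty and remains empty for the remaining 3 symbols.
No reachable set along the way intersects F.

none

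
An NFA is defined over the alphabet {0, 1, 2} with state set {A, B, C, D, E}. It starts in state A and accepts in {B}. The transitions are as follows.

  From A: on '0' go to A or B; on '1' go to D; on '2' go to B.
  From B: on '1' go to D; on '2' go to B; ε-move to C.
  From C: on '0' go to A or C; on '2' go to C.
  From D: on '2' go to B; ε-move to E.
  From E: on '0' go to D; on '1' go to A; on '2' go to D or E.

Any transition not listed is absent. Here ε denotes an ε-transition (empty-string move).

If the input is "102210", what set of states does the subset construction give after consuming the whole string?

{A, B, C, D, E}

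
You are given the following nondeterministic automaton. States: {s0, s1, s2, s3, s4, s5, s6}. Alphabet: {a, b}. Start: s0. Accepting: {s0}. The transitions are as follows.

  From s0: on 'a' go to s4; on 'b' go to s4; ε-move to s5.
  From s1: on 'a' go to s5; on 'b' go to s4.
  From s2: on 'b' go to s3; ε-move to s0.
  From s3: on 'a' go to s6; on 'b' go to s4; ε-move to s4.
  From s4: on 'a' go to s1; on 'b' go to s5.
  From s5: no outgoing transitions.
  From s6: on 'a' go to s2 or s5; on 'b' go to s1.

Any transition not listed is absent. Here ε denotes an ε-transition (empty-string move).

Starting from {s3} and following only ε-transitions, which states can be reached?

Begin with {s3}.
ε-move s3 → s4; add s4.

{s3, s4}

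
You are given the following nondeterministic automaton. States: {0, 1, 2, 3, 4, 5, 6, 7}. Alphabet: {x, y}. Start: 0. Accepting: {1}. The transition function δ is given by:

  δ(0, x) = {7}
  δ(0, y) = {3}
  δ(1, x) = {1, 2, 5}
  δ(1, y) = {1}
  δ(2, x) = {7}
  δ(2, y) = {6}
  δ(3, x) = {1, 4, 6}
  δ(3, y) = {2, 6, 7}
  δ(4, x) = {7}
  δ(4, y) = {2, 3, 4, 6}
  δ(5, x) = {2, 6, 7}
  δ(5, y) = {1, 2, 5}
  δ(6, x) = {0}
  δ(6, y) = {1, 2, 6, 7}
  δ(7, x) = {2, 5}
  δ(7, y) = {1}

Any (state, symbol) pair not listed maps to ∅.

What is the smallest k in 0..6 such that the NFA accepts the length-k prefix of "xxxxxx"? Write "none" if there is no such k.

Start in {0}.
Read 'x': {0} → {7}.
Read 'x': {7} → {2, 5}.
Read 'x': {2, 5} → {2, 6, 7}.
Read 'x': {2, 6, 7} → {0, 2, 5, 7}.
Read 'x': {0, 2, 5, 7} → {2, 5, 6, 7}.
Read 'x': {2, 5, 6, 7} → {0, 2, 5, 6, 7}.
No reachable set along the way intersects F.

none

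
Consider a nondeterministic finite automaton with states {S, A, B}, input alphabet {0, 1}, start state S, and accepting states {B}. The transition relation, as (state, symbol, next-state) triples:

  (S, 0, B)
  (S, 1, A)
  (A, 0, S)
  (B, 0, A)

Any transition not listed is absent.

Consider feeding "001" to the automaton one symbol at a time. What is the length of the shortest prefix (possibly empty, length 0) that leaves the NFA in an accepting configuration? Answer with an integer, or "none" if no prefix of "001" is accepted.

Start in {S}.
Read '0': S→{B}; now {B}.
None of the earlier sets intersect F, but {B} does.

1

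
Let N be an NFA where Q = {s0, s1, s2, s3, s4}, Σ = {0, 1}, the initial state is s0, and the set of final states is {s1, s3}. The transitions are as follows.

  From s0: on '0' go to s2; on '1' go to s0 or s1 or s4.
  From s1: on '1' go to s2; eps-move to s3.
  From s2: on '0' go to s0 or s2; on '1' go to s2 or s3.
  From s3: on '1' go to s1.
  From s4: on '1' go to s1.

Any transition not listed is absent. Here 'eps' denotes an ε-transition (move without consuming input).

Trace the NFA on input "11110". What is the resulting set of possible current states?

{s0, s2}

Start in {s0}.
Read '1': s0→{s0, s1, s4}; union {s0, s1, s4}; ε-closure = {s0, s1, s3, s4}.
Read '1': s0→{s0, s1, s4}, s1→{s2}, s3→{s1}, s4→{s1}; union {s0, s1, s2, s4}; ε-closure = {s0, s1, s2, s3, s4}.
Read '1': s0→{s0, s1, s4}, s1→{s2}, s2→{s2, s3}, s3→{s1}, s4→{s1}; now {s0, s1, s2, s3, s4}.
Read '1': s0→{s0, s1, s4}, s1→{s2}, s2→{s2, s3}, s3→{s1}, s4→{s1}; now {s0, s1, s2, s3, s4}.
Read '0': s0→{s2}, s1→∅, s2→{s0, s2}, s3→∅, s4→∅; now {s0, s2}.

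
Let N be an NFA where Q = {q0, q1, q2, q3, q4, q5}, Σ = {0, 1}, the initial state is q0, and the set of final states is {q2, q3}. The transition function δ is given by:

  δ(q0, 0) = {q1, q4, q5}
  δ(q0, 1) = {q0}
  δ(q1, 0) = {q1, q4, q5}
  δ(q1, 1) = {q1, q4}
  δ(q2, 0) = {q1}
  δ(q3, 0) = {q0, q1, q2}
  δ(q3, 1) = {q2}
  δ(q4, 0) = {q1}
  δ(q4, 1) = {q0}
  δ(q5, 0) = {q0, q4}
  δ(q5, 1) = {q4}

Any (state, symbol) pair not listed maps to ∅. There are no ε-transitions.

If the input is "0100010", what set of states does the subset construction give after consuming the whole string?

{q1, q4, q5}

Start in {q0}.
Read '0': {q0} → {q1, q4, q5}.
Read '1': {q1, q4, q5} → {q0, q1, q4}.
Read '0': {q0, q1, q4} → {q1, q4, q5}.
Read '0': {q1, q4, q5} → {q0, q1, q4, q5}.
Read '0': {q0, q1, q4, q5} → {q0, q1, q4, q5}.
Read '1': {q0, q1, q4, q5} → {q0, q1, q4}.
Read '0': {q0, q1, q4} → {q1, q4, q5}.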